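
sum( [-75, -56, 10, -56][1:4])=-102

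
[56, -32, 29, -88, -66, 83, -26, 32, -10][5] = 83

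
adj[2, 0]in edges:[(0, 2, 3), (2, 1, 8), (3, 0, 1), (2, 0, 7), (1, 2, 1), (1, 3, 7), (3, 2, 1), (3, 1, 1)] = 7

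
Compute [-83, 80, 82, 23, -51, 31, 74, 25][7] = 25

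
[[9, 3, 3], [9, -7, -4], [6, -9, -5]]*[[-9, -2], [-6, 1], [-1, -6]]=C[0][0] = (9)*(-9) + (3)*(-6) + (3)*(-1) = -102
C[0][1] = (9)*(-2) + (3)*(1) + (3)*(-6) = -33
C[1][0] = (9)*(-9) + (-7)*(-6) + (-4)*(-1) = -35
C[1][1] = (9)*(-2) + (-7)*(1) + (-4)*(-6) = -1
C[2][0] = (6)*(-9) + (-9)*(-6) + (-5)*(-1) = 5
C[2][1] = (6)*(-2) + (-9)*(1) + (-5)*(-6) = 9
= [[-102, -33], [-35, -1], [5, 9]]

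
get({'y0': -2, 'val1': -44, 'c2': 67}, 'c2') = 67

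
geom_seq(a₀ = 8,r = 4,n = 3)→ a_0 = 8*4^0 = 8
a_1 = 8*4^1 = 32
a_2 = 8*4^2 = 128
= [8, 32, 128]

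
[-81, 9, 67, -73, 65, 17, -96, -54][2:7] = [67, -73, 65, 17, -96]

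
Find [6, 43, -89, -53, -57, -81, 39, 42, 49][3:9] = [-53, -57, -81, 39, 42, 49]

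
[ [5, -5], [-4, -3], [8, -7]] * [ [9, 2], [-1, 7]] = [[50, -25], [-33, -29], [79, -33]]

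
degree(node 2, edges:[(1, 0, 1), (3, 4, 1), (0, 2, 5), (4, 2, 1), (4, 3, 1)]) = 2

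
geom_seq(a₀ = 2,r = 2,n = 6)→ a_0 = 2*2^0 = 2
a_1 = 2*2^1 = 4
a_2 = 2*2^2 = 8
...
= [2, 4, 8, 16, 32, 64]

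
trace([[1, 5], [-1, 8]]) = 9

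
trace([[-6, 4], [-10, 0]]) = -6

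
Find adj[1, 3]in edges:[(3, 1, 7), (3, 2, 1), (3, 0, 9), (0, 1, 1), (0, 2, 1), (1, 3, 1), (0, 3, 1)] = 1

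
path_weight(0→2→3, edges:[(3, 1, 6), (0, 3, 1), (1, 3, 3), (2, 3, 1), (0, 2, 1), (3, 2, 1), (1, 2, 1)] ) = 2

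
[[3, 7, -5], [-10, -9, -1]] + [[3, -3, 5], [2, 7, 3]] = [[6, 4, 0], [-8, -2, 2]]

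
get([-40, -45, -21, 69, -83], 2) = -21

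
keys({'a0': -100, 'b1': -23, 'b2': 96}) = ['a0', 'b1', 'b2']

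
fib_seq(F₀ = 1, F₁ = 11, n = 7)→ [1, 11, 12, 23, 35, 58, 93]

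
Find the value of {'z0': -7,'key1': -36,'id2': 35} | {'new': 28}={'z0': -7, 'key1': -36, 'id2': 35, 'new': 28}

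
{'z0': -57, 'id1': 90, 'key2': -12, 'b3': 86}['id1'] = 90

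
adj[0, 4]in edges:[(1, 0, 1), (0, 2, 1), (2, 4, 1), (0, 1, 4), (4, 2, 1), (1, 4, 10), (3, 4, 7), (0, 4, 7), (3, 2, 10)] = 7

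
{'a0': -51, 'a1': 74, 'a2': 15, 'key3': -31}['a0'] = -51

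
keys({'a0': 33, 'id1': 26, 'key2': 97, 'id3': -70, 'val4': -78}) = ['a0', 'id1', 'key2', 'id3', 'val4']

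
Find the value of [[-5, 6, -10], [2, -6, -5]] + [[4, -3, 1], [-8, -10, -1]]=[[-1, 3, -9], [-6, -16, -6]]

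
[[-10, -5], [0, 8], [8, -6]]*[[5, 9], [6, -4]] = C[0][0] = (-10)*(5) + (-5)*(6) = -80
C[0][1] = (-10)*(9) + (-5)*(-4) = -70
C[1][0] = (0)*(5) + (8)*(6) = 48
C[1][1] = (0)*(9) + (8)*(-4) = -32
C[2][0] = (8)*(5) + (-6)*(6) = 4
C[2][1] = (8)*(9) + (-6)*(-4) = 96
= [[-80, -70], [48, -32], [4, 96]]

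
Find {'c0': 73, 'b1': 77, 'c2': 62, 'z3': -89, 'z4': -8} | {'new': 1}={'c0': 73, 'b1': 77, 'c2': 62, 'z3': -89, 'z4': -8, 'new': 1}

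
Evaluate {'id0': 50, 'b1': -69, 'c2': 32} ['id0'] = 50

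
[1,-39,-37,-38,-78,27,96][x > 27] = keep x where x > 27: 1✗, -39✗, -37✗, -38✗, -78✗, 27✗, 96✓
= [96]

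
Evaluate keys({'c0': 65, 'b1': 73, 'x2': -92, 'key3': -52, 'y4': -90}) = ['c0', 'b1', 'x2', 'key3', 'y4']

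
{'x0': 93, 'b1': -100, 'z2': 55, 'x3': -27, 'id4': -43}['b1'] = -100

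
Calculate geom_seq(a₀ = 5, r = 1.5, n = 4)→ a_0 = 5*1.5^0 = 5.0
a_1 = 5*1.5^1 = 7.5
a_2 = 5*1.5^2 = 11.25
...
= [5.0, 7.5, 11.25, 16.875]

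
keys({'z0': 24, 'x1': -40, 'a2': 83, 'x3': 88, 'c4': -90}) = ['z0', 'x1', 'a2', 'x3', 'c4']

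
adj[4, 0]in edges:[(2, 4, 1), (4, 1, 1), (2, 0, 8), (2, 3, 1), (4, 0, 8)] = 8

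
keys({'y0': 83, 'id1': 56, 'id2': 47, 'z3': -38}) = ['y0', 'id1', 'id2', 'z3']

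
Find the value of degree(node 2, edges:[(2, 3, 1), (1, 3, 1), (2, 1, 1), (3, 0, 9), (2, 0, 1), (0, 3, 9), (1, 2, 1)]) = 4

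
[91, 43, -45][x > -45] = [91, 43]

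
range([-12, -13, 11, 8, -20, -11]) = 31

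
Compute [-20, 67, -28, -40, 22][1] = 67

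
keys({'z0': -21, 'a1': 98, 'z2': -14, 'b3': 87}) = ['z0', 'a1', 'z2', 'b3']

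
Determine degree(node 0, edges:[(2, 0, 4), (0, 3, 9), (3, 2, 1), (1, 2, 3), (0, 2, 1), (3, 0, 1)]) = 4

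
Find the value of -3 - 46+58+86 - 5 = 90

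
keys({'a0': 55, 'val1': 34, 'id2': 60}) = ['a0', 'val1', 'id2']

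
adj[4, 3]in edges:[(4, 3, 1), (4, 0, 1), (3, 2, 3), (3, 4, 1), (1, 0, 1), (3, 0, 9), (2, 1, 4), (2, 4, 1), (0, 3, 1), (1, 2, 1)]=1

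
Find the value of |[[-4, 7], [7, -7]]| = -21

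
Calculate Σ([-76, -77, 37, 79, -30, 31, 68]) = 32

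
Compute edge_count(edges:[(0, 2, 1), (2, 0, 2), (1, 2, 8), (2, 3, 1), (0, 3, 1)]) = 5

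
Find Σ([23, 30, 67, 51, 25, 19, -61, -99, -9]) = 23 + 30 + 67 + 51 + 25 + 19 + (-61) + (-99) + (-9)
= 46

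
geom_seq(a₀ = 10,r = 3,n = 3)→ [10, 30, 90]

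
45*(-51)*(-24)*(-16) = -881280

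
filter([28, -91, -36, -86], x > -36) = keep x where x > -36: 28✓, -91✗, -36✗, -86✗
= [28]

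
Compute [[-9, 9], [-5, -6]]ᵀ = [[-9, -5], [9, -6]]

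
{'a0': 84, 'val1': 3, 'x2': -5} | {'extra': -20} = {'a0': 84, 'val1': 3, 'x2': -5, 'extra': -20}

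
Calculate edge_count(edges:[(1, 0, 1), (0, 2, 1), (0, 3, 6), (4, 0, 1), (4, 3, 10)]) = 5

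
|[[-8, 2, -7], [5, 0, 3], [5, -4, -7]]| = (1)*(-8)*det([[0, 3], [-4, -7]]) + (-1)*(2)*det([[5, 3], [5, -7]]) + (1)*(-7)*det([[5, 0], [5, -4]])
= -96 + 100 + 140
= 144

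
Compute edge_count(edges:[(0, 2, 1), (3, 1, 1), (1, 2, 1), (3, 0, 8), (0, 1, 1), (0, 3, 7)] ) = 6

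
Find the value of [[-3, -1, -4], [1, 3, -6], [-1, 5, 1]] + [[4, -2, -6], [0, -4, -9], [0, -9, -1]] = [[1, -3, -10], [1, -1, -15], [-1, -4, 0]]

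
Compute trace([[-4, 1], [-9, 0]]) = diagonal: (-4) + 0
= -4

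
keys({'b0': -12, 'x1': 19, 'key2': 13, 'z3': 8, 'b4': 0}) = ['b0', 'x1', 'key2', 'z3', 'b4']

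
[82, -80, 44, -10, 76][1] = -80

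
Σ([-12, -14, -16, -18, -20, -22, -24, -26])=-152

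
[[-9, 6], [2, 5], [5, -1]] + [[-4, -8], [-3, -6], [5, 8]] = [[-13, -2], [-1, -1], [10, 7]]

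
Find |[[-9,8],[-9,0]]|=72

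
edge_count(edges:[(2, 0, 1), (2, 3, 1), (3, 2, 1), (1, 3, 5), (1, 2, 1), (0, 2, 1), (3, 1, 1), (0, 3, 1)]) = 8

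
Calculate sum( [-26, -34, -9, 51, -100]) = -118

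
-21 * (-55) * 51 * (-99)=-5831595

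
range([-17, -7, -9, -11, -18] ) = 11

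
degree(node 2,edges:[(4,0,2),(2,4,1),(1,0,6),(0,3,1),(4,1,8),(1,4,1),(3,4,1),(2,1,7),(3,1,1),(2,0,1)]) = incident: (2,4), (2,1), (2,0)
= 3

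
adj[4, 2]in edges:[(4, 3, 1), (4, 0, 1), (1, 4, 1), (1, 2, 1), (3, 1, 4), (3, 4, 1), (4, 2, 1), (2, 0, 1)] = 1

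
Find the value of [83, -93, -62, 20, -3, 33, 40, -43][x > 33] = keep x where x > 33: 83✓, -93✗, -62✗, 20✗, -3✗, 33✗, 40✓, -43✗
= [83, 40]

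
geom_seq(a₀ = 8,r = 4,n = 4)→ [8, 32, 128, 512]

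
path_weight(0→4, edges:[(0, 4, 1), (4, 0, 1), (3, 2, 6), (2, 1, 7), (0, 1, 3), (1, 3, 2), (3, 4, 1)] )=1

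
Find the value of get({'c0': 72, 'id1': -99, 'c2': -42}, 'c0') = 72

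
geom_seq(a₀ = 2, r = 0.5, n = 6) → [2.0, 1.0, 0.5, 0.25, 0.125, 0.0625]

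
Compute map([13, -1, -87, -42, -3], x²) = (13)²=169, (-1)²=1, (-87)²=7569, (-42)²=1764, (-3)²=9
= [169, 1, 7569, 1764, 9]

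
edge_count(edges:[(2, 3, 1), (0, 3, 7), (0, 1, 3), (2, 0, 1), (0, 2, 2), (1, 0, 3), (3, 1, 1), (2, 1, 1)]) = 8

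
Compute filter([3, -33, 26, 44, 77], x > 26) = [44, 77]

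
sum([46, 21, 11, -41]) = 37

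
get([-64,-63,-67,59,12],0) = -64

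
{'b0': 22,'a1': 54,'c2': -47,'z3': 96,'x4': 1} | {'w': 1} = {'b0': 22, 'a1': 54, 'c2': -47, 'z3': 96, 'x4': 1, 'w': 1}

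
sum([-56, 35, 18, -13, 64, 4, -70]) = -18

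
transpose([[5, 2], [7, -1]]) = [[5, 7], [2, -1]]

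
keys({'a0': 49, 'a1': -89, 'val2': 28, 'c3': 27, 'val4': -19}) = ['a0', 'a1', 'val2', 'c3', 'val4']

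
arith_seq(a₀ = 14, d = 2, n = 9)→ a_0 = 14 + 0*2 = 14
a_1 = 14 + 1*2 = 16
a_2 = 14 + 2*2 = 18
...
= [14, 16, 18, 20, 22, 24, 26, 28, 30]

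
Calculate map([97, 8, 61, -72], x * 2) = 97*2=194, 8*2=16, 61*2=122, -72*2=-144
= [194, 16, 122, -144]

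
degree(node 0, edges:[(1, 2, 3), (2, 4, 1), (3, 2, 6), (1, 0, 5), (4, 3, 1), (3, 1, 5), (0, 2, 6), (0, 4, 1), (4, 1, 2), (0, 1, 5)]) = 4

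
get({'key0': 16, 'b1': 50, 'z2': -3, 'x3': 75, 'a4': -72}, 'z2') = -3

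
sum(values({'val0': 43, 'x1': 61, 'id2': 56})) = 160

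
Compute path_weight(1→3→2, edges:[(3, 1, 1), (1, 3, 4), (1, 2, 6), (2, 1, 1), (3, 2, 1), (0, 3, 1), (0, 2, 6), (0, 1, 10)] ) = w(1→3)=4 + w(3→2)=1
= 5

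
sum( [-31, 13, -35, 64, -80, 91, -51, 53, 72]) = (-31) + 13 + (-35) + 64 + (-80) + 91 + (-51) + 53 + 72
= 96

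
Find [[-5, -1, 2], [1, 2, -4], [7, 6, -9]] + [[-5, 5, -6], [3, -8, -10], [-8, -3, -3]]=[[-10, 4, -4], [4, -6, -14], [-1, 3, -12]]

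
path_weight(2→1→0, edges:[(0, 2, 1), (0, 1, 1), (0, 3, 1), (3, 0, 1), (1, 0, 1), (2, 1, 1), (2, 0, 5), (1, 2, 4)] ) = w(2→1)=1 + w(1→0)=1
= 2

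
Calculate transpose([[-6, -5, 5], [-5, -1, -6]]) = [[-6, -5], [-5, -1], [5, -6]]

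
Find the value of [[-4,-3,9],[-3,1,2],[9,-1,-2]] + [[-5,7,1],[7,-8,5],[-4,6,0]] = [[-9, 4, 10], [4, -7, 7], [5, 5, -2]]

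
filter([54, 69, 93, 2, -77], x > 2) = keep x where x > 2: 54✓, 69✓, 93✓, 2✗, -77✗
= [54, 69, 93]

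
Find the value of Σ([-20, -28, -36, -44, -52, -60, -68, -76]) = (-20) + (-28) + (-36) + (-44) + (-52) + (-60) + (-68) + (-76)
= -384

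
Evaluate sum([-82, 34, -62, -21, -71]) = -202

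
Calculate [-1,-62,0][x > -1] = keep x where x > -1: -1✗, -62✗, 0✓
= [0]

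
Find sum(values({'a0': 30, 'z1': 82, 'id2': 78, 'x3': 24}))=30 + 82 + 78 + 24
= 214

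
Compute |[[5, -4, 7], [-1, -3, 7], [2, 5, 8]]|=(1)*(5)*det([[-3, 7], [5, 8]]) + (-1)*(-4)*det([[-1, 7], [2, 8]]) + (1)*(7)*det([[-1, -3], [2, 5]])
= -295 + -88 + 7
= -376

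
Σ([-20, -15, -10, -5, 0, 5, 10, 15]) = -20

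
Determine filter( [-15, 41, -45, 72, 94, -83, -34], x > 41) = [72, 94]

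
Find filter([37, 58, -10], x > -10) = keep x where x > -10: 37✓, 58✓, -10✗
= [37, 58]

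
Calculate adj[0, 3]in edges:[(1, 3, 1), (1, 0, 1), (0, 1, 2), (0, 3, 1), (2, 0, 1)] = 1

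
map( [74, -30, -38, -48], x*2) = 74*2=148, -30*2=-60, -38*2=-76, -48*2=-96
= [148, -60, -76, -96]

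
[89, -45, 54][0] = 89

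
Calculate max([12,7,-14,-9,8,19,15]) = 19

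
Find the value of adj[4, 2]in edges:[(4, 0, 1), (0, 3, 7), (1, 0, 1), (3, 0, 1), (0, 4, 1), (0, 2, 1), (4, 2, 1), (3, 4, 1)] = 1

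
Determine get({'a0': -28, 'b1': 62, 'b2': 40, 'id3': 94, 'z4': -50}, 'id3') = 94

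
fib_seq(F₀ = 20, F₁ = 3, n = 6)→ [20, 3, 23, 26, 49, 75]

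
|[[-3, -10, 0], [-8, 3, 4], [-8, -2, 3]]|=29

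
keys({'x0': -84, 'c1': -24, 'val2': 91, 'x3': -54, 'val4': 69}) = ['x0', 'c1', 'val2', 'x3', 'val4']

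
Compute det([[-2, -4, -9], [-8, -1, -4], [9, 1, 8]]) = (1)*(-2)*det([[-1, -4], [1, 8]]) + (-1)*(-4)*det([[-8, -4], [9, 8]]) + (1)*(-9)*det([[-8, -1], [9, 1]])
= 8 + -112 + -9
= -113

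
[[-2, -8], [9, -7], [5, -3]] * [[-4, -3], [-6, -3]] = [[56, 30], [6, -6], [-2, -6]]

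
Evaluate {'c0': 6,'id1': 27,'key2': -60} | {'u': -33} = {'c0': 6, 'id1': 27, 'key2': -60, 'u': -33}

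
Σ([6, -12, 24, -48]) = -30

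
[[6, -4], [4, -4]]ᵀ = [[6, 4], [-4, -4]]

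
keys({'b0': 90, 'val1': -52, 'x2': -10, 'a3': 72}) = ['b0', 'val1', 'x2', 'a3']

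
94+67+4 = 165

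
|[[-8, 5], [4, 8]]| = -84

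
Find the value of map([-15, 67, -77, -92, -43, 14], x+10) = [-5, 77, -67, -82, -33, 24]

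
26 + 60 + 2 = 88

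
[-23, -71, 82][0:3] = [-23, -71, 82]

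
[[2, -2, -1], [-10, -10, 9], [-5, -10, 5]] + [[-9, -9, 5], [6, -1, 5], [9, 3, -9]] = [[-7, -11, 4], [-4, -11, 14], [4, -7, -4]]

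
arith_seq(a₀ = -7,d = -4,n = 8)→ a_0 = -7 + 0*-4 = -7
a_1 = -7 + 1*-4 = -11
a_2 = -7 + 2*-4 = -15
...
= [-7, -11, -15, -19, -23, -27, -31, -35]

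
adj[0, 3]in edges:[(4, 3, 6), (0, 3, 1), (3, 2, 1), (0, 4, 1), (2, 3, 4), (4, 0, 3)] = 1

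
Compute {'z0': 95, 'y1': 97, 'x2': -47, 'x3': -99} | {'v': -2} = {'z0': 95, 'y1': 97, 'x2': -47, 'x3': -99, 'v': -2}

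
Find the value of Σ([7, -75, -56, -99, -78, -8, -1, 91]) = 7 + (-75) + (-56) + (-99) + (-78) + (-8) + (-1) + 91
= -219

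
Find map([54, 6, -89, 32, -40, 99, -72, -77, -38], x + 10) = 54+10=64, 6+10=16, -89+10=-79, 32+10=42, -40+10=-30, 99+10=109, -72+10=-62, -77+10=-67, -38+10=-28
= [64, 16, -79, 42, -30, 109, -62, -67, -28]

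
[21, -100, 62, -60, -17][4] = -17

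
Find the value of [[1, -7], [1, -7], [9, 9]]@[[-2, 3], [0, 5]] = [[-2, -32], [-2, -32], [-18, 72]]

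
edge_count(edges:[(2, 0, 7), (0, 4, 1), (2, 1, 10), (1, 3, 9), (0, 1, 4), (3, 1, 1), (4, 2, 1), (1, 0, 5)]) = 8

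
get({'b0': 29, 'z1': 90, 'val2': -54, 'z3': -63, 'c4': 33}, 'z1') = 90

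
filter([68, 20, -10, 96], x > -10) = keep x where x > -10: 68✓, 20✓, -10✗, 96✓
= [68, 20, 96]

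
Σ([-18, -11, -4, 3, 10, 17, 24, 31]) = (-18) + (-11) + (-4) + 3 + 10 + 17 + 24 + 31
= 52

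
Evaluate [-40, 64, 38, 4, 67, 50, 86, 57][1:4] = [64, 38, 4]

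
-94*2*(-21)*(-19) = -75012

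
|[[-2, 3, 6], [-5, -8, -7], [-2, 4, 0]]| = (1)*(-2)*det([[-8, -7], [4, 0]]) + (-1)*(3)*det([[-5, -7], [-2, 0]]) + (1)*(6)*det([[-5, -8], [-2, 4]])
= -56 + 42 + -216
= -230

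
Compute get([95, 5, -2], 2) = -2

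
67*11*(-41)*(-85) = 2568445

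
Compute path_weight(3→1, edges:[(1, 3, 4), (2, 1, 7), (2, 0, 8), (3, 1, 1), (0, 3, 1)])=w(3→1)=1
= 1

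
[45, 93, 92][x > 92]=keep x where x > 92: 45✗, 93✓, 92✗
= [93]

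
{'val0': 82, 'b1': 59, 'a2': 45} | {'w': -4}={'val0': 82, 'b1': 59, 'a2': 45, 'w': -4}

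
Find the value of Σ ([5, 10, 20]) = 35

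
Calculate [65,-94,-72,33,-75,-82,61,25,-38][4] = -75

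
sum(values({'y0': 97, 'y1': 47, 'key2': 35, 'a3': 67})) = 97 + 47 + 35 + 67
= 246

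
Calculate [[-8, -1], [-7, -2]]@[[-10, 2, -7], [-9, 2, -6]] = C[0][0] = (-8)*(-10) + (-1)*(-9) = 89
C[0][1] = (-8)*(2) + (-1)*(2) = -18
C[0][2] = (-8)*(-7) + (-1)*(-6) = 62
C[1][0] = (-7)*(-10) + (-2)*(-9) = 88
C[1][1] = (-7)*(2) + (-2)*(2) = -18
C[1][2] = (-7)*(-7) + (-2)*(-6) = 61
= [[89, -18, 62], [88, -18, 61]]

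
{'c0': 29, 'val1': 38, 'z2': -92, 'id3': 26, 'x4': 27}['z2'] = -92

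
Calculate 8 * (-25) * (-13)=2600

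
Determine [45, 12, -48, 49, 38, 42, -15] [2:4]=[-48, 49]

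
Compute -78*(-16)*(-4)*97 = -484224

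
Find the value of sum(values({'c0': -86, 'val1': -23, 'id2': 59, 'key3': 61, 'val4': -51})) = (-86) + (-23) + 59 + 61 + (-51)
= -40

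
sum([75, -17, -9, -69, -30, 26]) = 75 + (-17) + (-9) + (-69) + (-30) + 26
= -24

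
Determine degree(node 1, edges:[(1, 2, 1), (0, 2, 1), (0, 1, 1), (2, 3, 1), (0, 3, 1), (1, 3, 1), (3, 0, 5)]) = incident: (1,2), (0,1), (1,3)
= 3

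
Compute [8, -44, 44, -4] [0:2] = [8, -44]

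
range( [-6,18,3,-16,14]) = 34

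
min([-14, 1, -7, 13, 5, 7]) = -14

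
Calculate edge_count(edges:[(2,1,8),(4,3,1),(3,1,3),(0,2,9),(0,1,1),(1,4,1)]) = 6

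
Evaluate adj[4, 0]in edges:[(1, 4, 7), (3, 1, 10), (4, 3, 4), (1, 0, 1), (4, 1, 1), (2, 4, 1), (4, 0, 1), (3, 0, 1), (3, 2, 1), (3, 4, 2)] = 1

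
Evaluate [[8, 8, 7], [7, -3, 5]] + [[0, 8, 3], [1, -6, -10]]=[[8, 16, 10], [8, -9, -5]]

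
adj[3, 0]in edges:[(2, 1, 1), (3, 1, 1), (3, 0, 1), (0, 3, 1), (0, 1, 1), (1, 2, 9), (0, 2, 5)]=1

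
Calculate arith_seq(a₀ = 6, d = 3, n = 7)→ [6, 9, 12, 15, 18, 21, 24]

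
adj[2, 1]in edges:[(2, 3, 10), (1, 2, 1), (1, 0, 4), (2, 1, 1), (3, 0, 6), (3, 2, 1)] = 1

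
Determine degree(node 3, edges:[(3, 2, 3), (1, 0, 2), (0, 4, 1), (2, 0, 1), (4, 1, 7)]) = 1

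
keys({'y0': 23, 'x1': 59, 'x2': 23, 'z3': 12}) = ['y0', 'x1', 'x2', 'z3']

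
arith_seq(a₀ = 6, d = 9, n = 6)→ a_0 = 6 + 0*9 = 6
a_1 = 6 + 1*9 = 15
a_2 = 6 + 2*9 = 24
...
= [6, 15, 24, 33, 42, 51]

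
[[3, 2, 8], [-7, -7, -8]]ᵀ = [[3, -7], [2, -7], [8, -8]]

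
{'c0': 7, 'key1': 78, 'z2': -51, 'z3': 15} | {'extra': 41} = {'c0': 7, 'key1': 78, 'z2': -51, 'z3': 15, 'extra': 41}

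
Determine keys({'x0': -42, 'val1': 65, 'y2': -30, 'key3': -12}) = ['x0', 'val1', 'y2', 'key3']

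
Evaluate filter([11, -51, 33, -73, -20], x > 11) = keep x where x > 11: 11✗, -51✗, 33✓, -73✗, -20✗
= [33]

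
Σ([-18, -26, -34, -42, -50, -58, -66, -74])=-368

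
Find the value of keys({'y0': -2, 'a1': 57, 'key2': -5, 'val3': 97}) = ['y0', 'a1', 'key2', 'val3']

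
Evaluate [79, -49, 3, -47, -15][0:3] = [79, -49, 3]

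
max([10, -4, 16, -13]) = 16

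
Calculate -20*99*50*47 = -4653000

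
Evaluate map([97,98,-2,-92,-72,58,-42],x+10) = [107, 108, 8, -82, -62, 68, -32]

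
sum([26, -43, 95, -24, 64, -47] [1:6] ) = 45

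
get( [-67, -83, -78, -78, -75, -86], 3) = -78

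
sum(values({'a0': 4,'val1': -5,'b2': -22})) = 4 + (-5) + (-22)
= -23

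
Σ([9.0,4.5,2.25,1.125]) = 9.0 + 4.5 + 2.25 + 1.125
= 16.875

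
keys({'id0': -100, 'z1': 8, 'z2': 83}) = ['id0', 'z1', 'z2']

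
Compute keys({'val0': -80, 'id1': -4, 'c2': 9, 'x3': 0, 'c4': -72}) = ['val0', 'id1', 'c2', 'x3', 'c4']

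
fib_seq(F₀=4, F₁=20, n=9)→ [4, 20, 24, 44, 68, 112, 180, 292, 472]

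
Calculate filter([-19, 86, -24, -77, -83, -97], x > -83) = keep x where x > -83: -19✓, 86✓, -24✓, -77✓, -83✗, -97✗
= [-19, 86, -24, -77]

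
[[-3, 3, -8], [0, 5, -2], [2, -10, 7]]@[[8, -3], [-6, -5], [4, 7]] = [[-74, -62], [-38, -39], [104, 93]]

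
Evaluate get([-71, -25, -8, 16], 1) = -25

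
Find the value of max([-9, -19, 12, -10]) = 12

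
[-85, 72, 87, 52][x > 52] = keep x where x > 52: -85✗, 72✓, 87✓, 52✗
= [72, 87]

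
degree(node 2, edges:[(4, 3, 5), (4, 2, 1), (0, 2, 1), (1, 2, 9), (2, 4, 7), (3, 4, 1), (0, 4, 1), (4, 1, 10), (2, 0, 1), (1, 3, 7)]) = 5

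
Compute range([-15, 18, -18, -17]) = 36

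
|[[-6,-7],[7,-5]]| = (-6)*(-5) - (-7)*(7)
= 79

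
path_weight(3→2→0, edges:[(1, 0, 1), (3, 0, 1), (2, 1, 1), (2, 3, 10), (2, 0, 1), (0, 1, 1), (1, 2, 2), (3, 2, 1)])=2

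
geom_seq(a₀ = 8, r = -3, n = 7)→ a_0 = 8*(-3)^0 = 8
a_1 = 8*(-3)^1 = -24
a_2 = 8*(-3)^2 = 72
...
= [8, -24, 72, -216, 648, -1944, 5832]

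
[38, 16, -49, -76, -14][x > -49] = [38, 16, -14]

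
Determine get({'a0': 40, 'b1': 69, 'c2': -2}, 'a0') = 40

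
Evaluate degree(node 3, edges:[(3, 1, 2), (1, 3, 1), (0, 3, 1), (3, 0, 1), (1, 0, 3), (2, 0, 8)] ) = incident: (3,1), (1,3), (0,3), (3,0)
= 4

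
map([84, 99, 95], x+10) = [94, 109, 105]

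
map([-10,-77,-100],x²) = [100, 5929, 10000]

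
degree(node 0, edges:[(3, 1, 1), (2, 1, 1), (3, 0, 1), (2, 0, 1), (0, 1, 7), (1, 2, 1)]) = incident: (3,0), (2,0), (0,1)
= 3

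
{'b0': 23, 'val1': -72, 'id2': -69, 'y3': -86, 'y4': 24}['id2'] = -69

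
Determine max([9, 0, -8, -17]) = 9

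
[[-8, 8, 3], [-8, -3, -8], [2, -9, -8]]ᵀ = [[-8, -8, 2], [8, -3, -9], [3, -8, -8]]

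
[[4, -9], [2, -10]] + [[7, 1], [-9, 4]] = [[11, -8], [-7, -6]]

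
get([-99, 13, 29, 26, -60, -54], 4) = -60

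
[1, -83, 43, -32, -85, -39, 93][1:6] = [-83, 43, -32, -85, -39]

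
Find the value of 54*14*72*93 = 5062176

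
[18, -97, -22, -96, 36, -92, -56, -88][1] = -97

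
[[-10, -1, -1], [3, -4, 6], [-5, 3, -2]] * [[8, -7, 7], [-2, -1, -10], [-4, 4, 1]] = [[-74, 67, -61], [8, 7, 67], [-38, 24, -67]]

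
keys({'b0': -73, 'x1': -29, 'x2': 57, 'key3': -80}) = ['b0', 'x1', 'x2', 'key3']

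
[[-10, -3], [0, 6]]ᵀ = [[-10, 0], [-3, 6]]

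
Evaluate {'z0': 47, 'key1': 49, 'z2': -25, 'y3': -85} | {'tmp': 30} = {'z0': 47, 'key1': 49, 'z2': -25, 'y3': -85, 'tmp': 30}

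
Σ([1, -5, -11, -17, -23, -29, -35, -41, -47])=1 + (-5) + (-11) + (-17) + (-23) + (-29) + (-35) + (-41) + (-47)
= -207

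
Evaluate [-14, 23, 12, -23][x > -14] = [23, 12]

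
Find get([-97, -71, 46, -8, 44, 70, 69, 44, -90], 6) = 69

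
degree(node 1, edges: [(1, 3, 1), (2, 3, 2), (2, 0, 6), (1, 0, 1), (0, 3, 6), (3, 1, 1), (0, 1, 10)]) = 4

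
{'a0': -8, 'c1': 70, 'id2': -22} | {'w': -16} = {'a0': -8, 'c1': 70, 'id2': -22, 'w': -16}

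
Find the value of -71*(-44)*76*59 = 14008016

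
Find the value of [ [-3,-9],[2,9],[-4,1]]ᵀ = [[-3, 2, -4], [-9, 9, 1]]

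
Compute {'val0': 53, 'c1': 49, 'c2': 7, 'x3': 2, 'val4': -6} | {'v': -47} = {'val0': 53, 'c1': 49, 'c2': 7, 'x3': 2, 'val4': -6, 'v': -47}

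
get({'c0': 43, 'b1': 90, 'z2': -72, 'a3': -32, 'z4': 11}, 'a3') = -32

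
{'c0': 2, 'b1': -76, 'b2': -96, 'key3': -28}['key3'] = -28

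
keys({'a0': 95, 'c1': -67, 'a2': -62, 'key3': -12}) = ['a0', 'c1', 'a2', 'key3']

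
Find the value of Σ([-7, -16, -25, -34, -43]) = (-7) + (-16) + (-25) + (-34) + (-43)
= -125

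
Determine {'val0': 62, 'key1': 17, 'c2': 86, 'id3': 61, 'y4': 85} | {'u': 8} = {'val0': 62, 'key1': 17, 'c2': 86, 'id3': 61, 'y4': 85, 'u': 8}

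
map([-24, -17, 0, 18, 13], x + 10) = -24+10=-14, -17+10=-7, 0+10=10, 18+10=28, 13+10=23
= [-14, -7, 10, 28, 23]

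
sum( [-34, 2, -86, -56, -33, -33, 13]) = -227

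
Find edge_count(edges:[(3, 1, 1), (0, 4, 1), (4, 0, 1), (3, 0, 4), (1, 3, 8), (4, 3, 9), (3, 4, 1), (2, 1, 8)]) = 8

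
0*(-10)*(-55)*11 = 0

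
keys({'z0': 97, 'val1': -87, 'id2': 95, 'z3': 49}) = ['z0', 'val1', 'id2', 'z3']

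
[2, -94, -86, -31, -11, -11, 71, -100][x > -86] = keep x where x > -86: 2✓, -94✗, -86✗, -31✓, -11✓, -11✓, 71✓, -100✗
= [2, -31, -11, -11, 71]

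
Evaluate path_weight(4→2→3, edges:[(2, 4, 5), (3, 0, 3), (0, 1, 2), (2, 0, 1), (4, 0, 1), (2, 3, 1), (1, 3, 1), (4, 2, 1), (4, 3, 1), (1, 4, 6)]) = w(4→2)=1 + w(2→3)=1
= 2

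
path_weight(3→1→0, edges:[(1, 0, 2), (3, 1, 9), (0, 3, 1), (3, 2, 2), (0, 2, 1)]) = 11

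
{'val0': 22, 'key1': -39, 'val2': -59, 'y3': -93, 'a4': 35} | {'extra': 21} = {'val0': 22, 'key1': -39, 'val2': -59, 'y3': -93, 'a4': 35, 'extra': 21}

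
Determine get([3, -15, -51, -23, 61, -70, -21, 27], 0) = 3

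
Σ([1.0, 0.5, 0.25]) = 1.75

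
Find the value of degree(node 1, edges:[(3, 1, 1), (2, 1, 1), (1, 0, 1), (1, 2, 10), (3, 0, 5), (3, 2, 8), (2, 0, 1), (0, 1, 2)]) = incident: (3,1), (2,1), (1,0), (1,2), (0,1)
= 5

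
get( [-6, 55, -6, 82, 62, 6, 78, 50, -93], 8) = -93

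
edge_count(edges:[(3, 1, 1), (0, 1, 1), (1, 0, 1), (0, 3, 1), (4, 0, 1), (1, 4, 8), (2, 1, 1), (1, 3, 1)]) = 8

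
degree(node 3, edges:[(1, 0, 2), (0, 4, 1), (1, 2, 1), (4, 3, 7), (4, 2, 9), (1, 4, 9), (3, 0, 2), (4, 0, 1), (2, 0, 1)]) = incident: (4,3), (3,0)
= 2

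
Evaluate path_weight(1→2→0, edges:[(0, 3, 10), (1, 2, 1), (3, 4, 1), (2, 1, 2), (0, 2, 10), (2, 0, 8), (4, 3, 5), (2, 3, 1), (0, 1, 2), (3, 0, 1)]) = 9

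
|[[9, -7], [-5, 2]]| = (9)*(2) - (-7)*(-5)
= -17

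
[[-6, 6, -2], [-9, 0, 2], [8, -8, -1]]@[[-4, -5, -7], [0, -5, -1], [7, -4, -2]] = C[0][0] = (-6)*(-4) + (6)*(0) + (-2)*(7) = 10
C[0][1] = (-6)*(-5) + (6)*(-5) + (-2)*(-4) = 8
C[0][2] = (-6)*(-7) + (6)*(-1) + (-2)*(-2) = 40
C[1][0] = (-9)*(-4) + (0)*(0) + (2)*(7) = 50
C[1][1] = (-9)*(-5) + (0)*(-5) + (2)*(-4) = 37
C[1][2] = (-9)*(-7) + (0)*(-1) + (2)*(-2) = 59
... (3 more cells)
= [[10, 8, 40], [50, 37, 59], [-39, 4, -46]]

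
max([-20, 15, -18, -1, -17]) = 15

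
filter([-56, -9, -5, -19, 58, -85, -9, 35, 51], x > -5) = keep x where x > -5: -56✗, -9✗, -5✗, -19✗, 58✓, -85✗, -9✗, 35✓, 51✓
= [58, 35, 51]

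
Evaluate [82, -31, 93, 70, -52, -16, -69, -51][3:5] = [70, -52]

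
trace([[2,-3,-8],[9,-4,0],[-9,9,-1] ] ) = diagonal: 2 + (-4) + (-1)
= -3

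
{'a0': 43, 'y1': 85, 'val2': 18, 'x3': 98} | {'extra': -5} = {'a0': 43, 'y1': 85, 'val2': 18, 'x3': 98, 'extra': -5}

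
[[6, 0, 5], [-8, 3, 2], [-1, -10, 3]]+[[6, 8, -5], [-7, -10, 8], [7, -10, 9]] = [[12, 8, 0], [-15, -7, 10], [6, -20, 12]]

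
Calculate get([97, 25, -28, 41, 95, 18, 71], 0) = 97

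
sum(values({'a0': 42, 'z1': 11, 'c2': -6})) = 42 + 11 + (-6)
= 47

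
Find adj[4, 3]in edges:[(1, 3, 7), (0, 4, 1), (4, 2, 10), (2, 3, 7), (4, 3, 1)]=1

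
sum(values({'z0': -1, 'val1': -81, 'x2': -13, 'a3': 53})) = (-1) + (-81) + (-13) + 53
= -42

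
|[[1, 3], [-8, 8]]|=32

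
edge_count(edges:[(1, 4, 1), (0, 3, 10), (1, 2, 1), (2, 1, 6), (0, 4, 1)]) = 5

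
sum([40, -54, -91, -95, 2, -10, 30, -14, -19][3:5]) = -93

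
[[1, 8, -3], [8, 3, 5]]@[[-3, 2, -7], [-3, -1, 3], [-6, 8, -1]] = C[0][0] = (1)*(-3) + (8)*(-3) + (-3)*(-6) = -9
C[0][1] = (1)*(2) + (8)*(-1) + (-3)*(8) = -30
C[0][2] = (1)*(-7) + (8)*(3) + (-3)*(-1) = 20
C[1][0] = (8)*(-3) + (3)*(-3) + (5)*(-6) = -63
C[1][1] = (8)*(2) + (3)*(-1) + (5)*(8) = 53
C[1][2] = (8)*(-7) + (3)*(3) + (5)*(-1) = -52
= [[-9, -30, 20], [-63, 53, -52]]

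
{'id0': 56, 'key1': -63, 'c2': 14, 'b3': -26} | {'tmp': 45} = {'id0': 56, 'key1': -63, 'c2': 14, 'b3': -26, 'tmp': 45}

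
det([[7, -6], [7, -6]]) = (7)*(-6) - (-6)*(7)
= 0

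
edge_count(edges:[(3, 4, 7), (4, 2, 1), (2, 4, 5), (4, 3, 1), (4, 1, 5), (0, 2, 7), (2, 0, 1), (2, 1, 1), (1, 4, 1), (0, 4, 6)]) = 10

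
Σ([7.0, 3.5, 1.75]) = 12.25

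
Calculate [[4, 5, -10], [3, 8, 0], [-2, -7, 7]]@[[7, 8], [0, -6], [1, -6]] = C[0][0] = (4)*(7) + (5)*(0) + (-10)*(1) = 18
C[0][1] = (4)*(8) + (5)*(-6) + (-10)*(-6) = 62
C[1][0] = (3)*(7) + (8)*(0) + (0)*(1) = 21
C[1][1] = (3)*(8) + (8)*(-6) + (0)*(-6) = -24
C[2][0] = (-2)*(7) + (-7)*(0) + (7)*(1) = -7
C[2][1] = (-2)*(8) + (-7)*(-6) + (7)*(-6) = -16
= [[18, 62], [21, -24], [-7, -16]]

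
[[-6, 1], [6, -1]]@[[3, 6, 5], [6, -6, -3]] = [[-12, -42, -33], [12, 42, 33]]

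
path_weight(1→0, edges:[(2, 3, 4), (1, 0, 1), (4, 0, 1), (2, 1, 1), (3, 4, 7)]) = 1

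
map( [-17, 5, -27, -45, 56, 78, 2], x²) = (-17)²=289, (5)²=25, (-27)²=729, (-45)²=2025, (56)²=3136, (78)²=6084, (2)²=4
= [289, 25, 729, 2025, 3136, 6084, 4]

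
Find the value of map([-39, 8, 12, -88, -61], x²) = (-39)²=1521, (8)²=64, (12)²=144, (-88)²=7744, (-61)²=3721
= [1521, 64, 144, 7744, 3721]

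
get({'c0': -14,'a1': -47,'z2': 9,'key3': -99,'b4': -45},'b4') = -45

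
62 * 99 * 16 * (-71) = -6972768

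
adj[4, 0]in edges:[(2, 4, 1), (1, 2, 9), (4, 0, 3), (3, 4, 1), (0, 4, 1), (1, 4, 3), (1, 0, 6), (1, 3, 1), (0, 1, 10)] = 3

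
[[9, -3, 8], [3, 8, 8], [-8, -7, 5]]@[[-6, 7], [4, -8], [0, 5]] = [[-66, 127], [14, -3], [20, 25]]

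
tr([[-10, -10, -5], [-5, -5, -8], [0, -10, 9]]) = -6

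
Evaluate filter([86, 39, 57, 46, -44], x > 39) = [86, 57, 46]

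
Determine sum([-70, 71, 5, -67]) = -61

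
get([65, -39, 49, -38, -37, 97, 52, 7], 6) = 52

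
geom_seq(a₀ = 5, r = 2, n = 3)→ a_0 = 5*2^0 = 5
a_1 = 5*2^1 = 10
a_2 = 5*2^2 = 20
= [5, 10, 20]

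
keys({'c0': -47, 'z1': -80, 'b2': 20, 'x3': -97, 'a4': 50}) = ['c0', 'z1', 'b2', 'x3', 'a4']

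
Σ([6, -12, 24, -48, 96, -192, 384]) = 258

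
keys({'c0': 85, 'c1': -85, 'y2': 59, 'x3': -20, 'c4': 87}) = ['c0', 'c1', 'y2', 'x3', 'c4']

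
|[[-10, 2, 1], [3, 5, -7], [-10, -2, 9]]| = -180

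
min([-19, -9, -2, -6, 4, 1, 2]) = -19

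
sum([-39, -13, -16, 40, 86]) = (-39) + (-13) + (-16) + 40 + 86
= 58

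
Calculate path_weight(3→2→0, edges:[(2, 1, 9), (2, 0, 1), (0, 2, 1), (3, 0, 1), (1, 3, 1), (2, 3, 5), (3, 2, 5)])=6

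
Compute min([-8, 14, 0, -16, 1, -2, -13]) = -16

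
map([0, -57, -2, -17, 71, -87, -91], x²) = [0, 3249, 4, 289, 5041, 7569, 8281]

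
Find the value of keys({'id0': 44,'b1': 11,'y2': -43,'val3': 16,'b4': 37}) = ['id0', 'b1', 'y2', 'val3', 'b4']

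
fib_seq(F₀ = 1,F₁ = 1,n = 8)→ [1, 1, 2, 3, 5, 8, 13, 21]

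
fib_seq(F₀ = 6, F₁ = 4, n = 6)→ [6, 4, 10, 14, 24, 38]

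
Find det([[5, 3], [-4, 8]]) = 52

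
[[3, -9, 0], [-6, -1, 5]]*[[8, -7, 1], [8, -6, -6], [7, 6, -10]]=[[-48, 33, 57], [-21, 78, -50]]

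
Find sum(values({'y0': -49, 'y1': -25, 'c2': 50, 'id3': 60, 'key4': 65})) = (-49) + (-25) + 50 + 60 + 65
= 101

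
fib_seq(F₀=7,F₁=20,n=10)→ [7, 20, 27, 47, 74, 121, 195, 316, 511, 827]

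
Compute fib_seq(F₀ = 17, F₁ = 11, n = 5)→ F_2 = F_1 + F_0 = 28
F_3 = F_2 + F_1 = 39
F_4 = F_3 + F_2 = 67
= [17, 11, 28, 39, 67]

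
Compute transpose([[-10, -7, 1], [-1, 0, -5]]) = [[-10, -1], [-7, 0], [1, -5]]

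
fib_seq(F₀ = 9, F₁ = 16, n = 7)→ F_2 = F_1 + F_0 = 25
F_3 = F_2 + F_1 = 41
F_4 = F_3 + F_2 = 66
...
= [9, 16, 25, 41, 66, 107, 173]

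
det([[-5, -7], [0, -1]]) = (-5)*(-1) - (-7)*(0)
= 5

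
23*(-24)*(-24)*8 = 105984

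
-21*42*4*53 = -186984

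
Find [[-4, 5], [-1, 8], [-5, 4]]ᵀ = [[-4, -1, -5], [5, 8, 4]]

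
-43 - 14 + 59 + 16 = 18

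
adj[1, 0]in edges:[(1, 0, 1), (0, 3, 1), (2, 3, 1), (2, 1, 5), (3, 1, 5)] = 1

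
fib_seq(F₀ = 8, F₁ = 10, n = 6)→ F_2 = F_1 + F_0 = 18
F_3 = F_2 + F_1 = 28
F_4 = F_3 + F_2 = 46
...
= [8, 10, 18, 28, 46, 74]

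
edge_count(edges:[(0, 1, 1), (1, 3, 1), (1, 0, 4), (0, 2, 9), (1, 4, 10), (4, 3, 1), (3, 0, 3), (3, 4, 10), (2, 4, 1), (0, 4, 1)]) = 10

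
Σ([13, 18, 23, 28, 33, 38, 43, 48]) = 13 + 18 + 23 + 28 + 33 + 38 + 43 + 48
= 244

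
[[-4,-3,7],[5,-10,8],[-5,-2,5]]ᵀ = [[-4, 5, -5], [-3, -10, -2], [7, 8, 5]]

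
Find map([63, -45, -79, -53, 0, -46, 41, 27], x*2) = 63*2=126, -45*2=-90, -79*2=-158, -53*2=-106, 0*2=0, -46*2=-92, 41*2=82, 27*2=54
= [126, -90, -158, -106, 0, -92, 82, 54]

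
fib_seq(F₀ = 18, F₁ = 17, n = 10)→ F_2 = F_1 + F_0 = 35
F_3 = F_2 + F_1 = 52
F_4 = F_3 + F_2 = 87
...
= [18, 17, 35, 52, 87, 139, 226, 365, 591, 956]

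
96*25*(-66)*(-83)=13147200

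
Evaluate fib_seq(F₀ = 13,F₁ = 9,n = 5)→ F_2 = F_1 + F_0 = 22
F_3 = F_2 + F_1 = 31
F_4 = F_3 + F_2 = 53
= [13, 9, 22, 31, 53]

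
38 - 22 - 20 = -4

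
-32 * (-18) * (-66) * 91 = -3459456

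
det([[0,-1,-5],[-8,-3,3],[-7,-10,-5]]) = -234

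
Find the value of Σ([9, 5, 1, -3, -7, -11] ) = -6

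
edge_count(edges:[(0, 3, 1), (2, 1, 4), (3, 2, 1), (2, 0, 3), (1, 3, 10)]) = 5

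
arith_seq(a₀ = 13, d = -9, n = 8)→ [13, 4, -5, -14, -23, -32, -41, -50]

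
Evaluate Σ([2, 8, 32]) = 42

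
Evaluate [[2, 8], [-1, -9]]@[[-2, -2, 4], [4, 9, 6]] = C[0][0] = (2)*(-2) + (8)*(4) = 28
C[0][1] = (2)*(-2) + (8)*(9) = 68
C[0][2] = (2)*(4) + (8)*(6) = 56
C[1][0] = (-1)*(-2) + (-9)*(4) = -34
C[1][1] = (-1)*(-2) + (-9)*(9) = -79
C[1][2] = (-1)*(4) + (-9)*(6) = -58
= [[28, 68, 56], [-34, -79, -58]]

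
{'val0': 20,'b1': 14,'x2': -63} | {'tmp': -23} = {'val0': 20, 'b1': 14, 'x2': -63, 'tmp': -23}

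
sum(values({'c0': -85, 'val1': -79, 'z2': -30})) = (-85) + (-79) + (-30)
= -194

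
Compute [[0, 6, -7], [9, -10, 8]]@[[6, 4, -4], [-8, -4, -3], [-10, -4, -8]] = [[22, 4, 38], [54, 44, -70]]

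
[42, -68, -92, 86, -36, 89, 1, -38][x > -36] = keep x where x > -36: 42✓, -68✗, -92✗, 86✓, -36✗, 89✓, 1✓, -38✗
= [42, 86, 89, 1]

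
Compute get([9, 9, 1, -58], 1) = 9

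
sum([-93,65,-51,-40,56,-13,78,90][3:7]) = slice → [-40, 56, -13, 78]
(-40) + 56 + (-13) + 78
= 81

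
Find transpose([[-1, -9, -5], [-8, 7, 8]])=[[-1, -8], [-9, 7], [-5, 8]]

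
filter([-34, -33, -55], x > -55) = [-34, -33]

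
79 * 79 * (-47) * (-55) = 16132985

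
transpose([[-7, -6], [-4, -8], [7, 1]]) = [[-7, -4, 7], [-6, -8, 1]]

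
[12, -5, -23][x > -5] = [12]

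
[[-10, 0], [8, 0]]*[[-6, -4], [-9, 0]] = C[0][0] = (-10)*(-6) + (0)*(-9) = 60
C[0][1] = (-10)*(-4) + (0)*(0) = 40
C[1][0] = (8)*(-6) + (0)*(-9) = -48
C[1][1] = (8)*(-4) + (0)*(0) = -32
= [[60, 40], [-48, -32]]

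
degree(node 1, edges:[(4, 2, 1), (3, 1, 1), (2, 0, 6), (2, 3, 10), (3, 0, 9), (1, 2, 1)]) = incident: (3,1), (1,2)
= 2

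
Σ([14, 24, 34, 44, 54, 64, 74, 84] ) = 14 + 24 + 34 + 44 + 54 + 64 + 74 + 84
= 392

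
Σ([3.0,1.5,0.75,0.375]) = 5.625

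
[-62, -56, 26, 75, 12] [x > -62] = keep x where x > -62: -62✗, -56✓, 26✓, 75✓, 12✓
= [-56, 26, 75, 12]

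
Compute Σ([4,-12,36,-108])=4 + -12 + 36 + -108
= -80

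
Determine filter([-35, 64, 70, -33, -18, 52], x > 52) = [64, 70]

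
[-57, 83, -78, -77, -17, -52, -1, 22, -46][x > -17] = [83, -1, 22]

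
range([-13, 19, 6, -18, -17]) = 37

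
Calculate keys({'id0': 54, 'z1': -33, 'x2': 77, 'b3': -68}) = ['id0', 'z1', 'x2', 'b3']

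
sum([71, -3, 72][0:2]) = slice → [71, -3]
71 + (-3)
= 68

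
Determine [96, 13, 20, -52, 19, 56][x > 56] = [96]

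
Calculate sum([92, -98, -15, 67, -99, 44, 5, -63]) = 92 + (-98) + (-15) + 67 + (-99) + 44 + 5 + (-63)
= -67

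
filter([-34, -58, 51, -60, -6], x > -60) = [-34, -58, 51, -6]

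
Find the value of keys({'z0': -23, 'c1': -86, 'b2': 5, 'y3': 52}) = ['z0', 'c1', 'b2', 'y3']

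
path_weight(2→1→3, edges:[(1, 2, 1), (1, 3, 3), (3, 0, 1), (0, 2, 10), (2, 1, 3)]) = w(2→1)=3 + w(1→3)=3
= 6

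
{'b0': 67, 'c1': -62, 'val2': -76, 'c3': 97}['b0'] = 67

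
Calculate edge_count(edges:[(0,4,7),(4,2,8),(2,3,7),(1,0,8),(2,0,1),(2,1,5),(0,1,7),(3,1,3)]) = 8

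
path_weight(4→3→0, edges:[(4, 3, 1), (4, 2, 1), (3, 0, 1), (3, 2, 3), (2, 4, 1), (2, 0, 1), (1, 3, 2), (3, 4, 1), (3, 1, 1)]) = 2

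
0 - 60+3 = -57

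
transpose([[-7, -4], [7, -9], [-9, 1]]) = [[-7, 7, -9], [-4, -9, 1]]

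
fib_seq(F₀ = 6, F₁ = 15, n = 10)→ [6, 15, 21, 36, 57, 93, 150, 243, 393, 636]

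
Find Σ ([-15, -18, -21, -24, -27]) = (-15) + (-18) + (-21) + (-24) + (-27)
= -105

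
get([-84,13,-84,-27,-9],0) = -84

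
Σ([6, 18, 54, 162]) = 6 + 18 + 54 + 162
= 240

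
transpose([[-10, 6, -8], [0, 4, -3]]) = [[-10, 0], [6, 4], [-8, -3]]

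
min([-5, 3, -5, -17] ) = -17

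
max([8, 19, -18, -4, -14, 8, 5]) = 19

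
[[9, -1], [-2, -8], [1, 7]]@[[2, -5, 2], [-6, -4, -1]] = C[0][0] = (9)*(2) + (-1)*(-6) = 24
C[0][1] = (9)*(-5) + (-1)*(-4) = -41
C[0][2] = (9)*(2) + (-1)*(-1) = 19
C[1][0] = (-2)*(2) + (-8)*(-6) = 44
C[1][1] = (-2)*(-5) + (-8)*(-4) = 42
C[1][2] = (-2)*(2) + (-8)*(-1) = 4
... (3 more cells)
= [[24, -41, 19], [44, 42, 4], [-40, -33, -5]]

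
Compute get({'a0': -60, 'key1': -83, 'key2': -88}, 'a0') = -60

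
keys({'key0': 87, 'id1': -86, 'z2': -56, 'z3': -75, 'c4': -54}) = ['key0', 'id1', 'z2', 'z3', 'c4']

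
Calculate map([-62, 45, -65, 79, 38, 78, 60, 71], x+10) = -62+10=-52, 45+10=55, -65+10=-55, 79+10=89, 38+10=48, 78+10=88, 60+10=70, 71+10=81
= [-52, 55, -55, 89, 48, 88, 70, 81]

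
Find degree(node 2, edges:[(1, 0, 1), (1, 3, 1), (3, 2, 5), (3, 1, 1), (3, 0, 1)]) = incident: (3,2)
= 1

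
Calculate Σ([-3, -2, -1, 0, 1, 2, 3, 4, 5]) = 9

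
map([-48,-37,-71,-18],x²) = (-48)²=2304, (-37)²=1369, (-71)²=5041, (-18)²=324
= [2304, 1369, 5041, 324]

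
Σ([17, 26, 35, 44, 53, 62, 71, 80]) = 17 + 26 + 35 + 44 + 53 + 62 + 71 + 80
= 388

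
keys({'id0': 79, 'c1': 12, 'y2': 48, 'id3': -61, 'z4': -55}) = ['id0', 'c1', 'y2', 'id3', 'z4']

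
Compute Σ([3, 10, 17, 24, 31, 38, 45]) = 3 + 10 + 17 + 24 + 31 + 38 + 45
= 168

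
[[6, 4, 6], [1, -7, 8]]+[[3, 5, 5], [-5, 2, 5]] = [[9, 9, 11], [-4, -5, 13]]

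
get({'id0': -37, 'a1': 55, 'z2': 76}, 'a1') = 55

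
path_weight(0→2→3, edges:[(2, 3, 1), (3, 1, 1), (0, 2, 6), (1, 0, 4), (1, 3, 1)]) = w(0→2)=6 + w(2→3)=1
= 7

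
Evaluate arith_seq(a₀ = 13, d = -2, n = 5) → [13, 11, 9, 7, 5]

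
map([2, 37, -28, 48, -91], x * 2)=2*2=4, 37*2=74, -28*2=-56, 48*2=96, -91*2=-182
= [4, 74, -56, 96, -182]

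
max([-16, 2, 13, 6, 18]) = 18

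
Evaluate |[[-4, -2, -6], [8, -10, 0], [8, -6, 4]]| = (1)*(-4)*det([[-10, 0], [-6, 4]]) + (-1)*(-2)*det([[8, 0], [8, 4]]) + (1)*(-6)*det([[8, -10], [8, -6]])
= 160 + 64 + -192
= 32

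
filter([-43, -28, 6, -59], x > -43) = keep x where x > -43: -43✗, -28✓, 6✓, -59✗
= [-28, 6]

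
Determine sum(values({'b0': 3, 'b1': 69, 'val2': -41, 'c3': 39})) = 3 + 69 + (-41) + 39
= 70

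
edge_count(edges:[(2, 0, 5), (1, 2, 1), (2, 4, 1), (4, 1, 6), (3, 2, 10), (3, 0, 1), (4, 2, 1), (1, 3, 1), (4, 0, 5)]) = 9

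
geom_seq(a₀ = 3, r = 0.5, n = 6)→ [3.0, 1.5, 0.75, 0.375, 0.1875, 0.09375]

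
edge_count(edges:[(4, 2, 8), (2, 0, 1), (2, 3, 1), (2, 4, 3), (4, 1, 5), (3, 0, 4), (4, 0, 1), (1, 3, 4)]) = 8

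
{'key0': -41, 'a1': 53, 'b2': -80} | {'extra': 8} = {'key0': -41, 'a1': 53, 'b2': -80, 'extra': 8}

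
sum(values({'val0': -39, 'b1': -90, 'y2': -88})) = -217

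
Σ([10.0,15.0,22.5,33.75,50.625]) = 131.875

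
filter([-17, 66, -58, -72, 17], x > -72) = [-17, 66, -58, 17]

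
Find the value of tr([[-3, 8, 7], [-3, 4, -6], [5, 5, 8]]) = diagonal: (-3) + 4 + 8
= 9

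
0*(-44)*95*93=0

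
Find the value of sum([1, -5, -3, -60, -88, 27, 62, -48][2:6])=slice → [-3, -60, -88, 27]
(-3) + (-60) + (-88) + 27
= -124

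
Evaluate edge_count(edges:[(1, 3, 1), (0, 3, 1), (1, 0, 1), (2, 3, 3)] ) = 4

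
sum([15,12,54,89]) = 170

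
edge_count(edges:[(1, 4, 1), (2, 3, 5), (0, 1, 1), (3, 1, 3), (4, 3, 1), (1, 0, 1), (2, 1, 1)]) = 7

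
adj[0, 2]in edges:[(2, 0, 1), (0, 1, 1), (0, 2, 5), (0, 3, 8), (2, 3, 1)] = 5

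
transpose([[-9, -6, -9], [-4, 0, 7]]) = [[-9, -4], [-6, 0], [-9, 7]]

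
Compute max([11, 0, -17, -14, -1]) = 11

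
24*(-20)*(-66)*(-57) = -1805760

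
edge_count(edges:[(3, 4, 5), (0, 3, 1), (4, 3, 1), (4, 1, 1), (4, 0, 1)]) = 5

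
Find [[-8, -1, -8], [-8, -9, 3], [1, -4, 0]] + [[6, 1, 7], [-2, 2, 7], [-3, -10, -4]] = [[-2, 0, -1], [-10, -7, 10], [-2, -14, -4]]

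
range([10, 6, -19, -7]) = 29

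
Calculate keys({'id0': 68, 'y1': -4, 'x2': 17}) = ['id0', 'y1', 'x2']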